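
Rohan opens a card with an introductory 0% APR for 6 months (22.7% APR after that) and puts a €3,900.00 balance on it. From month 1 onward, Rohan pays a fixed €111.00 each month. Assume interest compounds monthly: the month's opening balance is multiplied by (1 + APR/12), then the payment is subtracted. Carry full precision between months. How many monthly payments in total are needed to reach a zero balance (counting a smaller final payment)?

49 payments

Promo months 1–6 at r₀ = 0%/12 = 0; months 7+ at r₁ = 22.7%/12 = 0.0189167.
After month 6 (no interest yet): B = €3,900.00 − 6·€111.00 = €3,234.00.
Then at r₁ with €111.00/mo: n₂ = −ln(1 − r₁·B/P)/ln(1+r₁) ≈ 42.75 → 43 more payments.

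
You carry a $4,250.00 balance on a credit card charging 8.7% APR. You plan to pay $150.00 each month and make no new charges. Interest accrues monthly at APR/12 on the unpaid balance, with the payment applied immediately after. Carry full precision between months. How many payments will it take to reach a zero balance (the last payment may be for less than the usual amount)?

Monthly rate r = 8.7%/12 = 0.725% = 0.00725.
Recurrence: B ← B·(1+r) − $150.00.
Month 1: interest $30.81; balance after payment $4,130.81.
Month 2: interest $29.95; balance after payment $4,010.76.
Closed form: n = −ln(1 − rB₀/P)/ln(1+r) = −ln(0.79458)/ln(1.00725) ≈ 31.830, so the balance reaches zero during payment 32.

32 months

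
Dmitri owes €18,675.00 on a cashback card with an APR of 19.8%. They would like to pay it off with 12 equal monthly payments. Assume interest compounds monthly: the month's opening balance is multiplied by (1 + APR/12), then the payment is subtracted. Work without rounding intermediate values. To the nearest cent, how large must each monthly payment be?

Monthly rate r = 19.8%/12 = 1.65% = 0.0165.
Level-payment amortization: P = B₀·r / (1 − (1+r)^(−n)) = 18675.00·0.0165 / (1 − 1.0165^(−12)).
Denominator 1 − (1+r)^(−12) = 0.178303562.
P = 308.137 / 0.178303562 ≈ 1728.16.

€1,728.16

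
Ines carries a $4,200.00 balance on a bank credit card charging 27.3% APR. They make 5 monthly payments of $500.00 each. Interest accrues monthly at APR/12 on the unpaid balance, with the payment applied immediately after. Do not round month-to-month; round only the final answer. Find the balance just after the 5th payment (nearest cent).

Monthly rate r = 27.3%/12 = 2.275% = 0.02275.
Each month: B ← B·(1+r) − $500.00.
Month 1: interest $95.55; balance after payment $3,795.55.
Month 2: interest $86.35; balance after payment $3,381.90.
Month 3: interest $76.94; balance after payment $2,958.84.
Month 4: interest $67.31; balance after payment $2,526.15.
Month 5: interest $57.47; balance after payment $2,083.62.

$2,083.62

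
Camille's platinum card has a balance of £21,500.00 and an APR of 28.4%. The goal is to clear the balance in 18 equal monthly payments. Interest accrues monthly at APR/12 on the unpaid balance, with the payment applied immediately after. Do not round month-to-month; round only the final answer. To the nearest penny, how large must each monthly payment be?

£1,480.74

Monthly rate r = 28.4%/12 = 2.36667% = 0.0236667.
Level-payment amortization: P = B₀·r / (1 − (1+r)^(−n)) = 21500.00·0.0236667 / (1 − 1.02367^(−18)).
Denominator 1 − (1+r)^(−18) = 0.343634283.
P = 508.833 / 0.343634283 ≈ 1480.74.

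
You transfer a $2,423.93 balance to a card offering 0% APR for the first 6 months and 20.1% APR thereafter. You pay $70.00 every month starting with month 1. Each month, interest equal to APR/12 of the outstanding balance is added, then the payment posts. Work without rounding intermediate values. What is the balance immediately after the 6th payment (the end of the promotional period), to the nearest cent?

Promo months 1–6 at r₀ = 0%/12 = 0; months 7+ at r₁ = 20.1%/12 = 0.01675.
After month 6 (no interest yet): B = $2,423.93 − 6·$70.00 = $2,003.93.

$2,003.93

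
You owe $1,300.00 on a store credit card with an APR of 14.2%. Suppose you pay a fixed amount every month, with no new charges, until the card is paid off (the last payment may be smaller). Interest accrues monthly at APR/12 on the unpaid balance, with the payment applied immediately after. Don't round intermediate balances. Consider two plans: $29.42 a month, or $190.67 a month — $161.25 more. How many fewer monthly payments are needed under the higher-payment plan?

55 fewer payments

Monthly rate r = 14.2%/12 = 1.18333% = 0.0118333.
At $29.42/mo: n = ⌈−ln(1 − rB₀/P)/ln(1+r)⌉ = 63 payments (last $26.63); total interest = total paid − $1,300.00 = $550.67.
At $190.67/mo: 8 payments (last $28.90); total interest $63.59.
Payments saved = 63 − 8 = 55.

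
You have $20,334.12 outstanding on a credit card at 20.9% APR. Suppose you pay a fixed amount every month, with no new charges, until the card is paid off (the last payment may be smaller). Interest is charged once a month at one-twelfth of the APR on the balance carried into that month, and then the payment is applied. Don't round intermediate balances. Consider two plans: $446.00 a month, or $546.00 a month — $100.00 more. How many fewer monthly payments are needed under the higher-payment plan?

Monthly rate r = 20.9%/12 = 1.74167% = 0.0174167.
At $446.00/mo: n = ⌈−ln(1 − rB₀/P)/ln(1+r)⌉ = 92 payments (last $231.30); total interest = total paid − $20,334.12 = $20,483.18.
At $546.00/mo: 61 payments (last $314.67); total interest $12,740.55.
Payments saved = 92 − 61 = 31.

31 fewer payments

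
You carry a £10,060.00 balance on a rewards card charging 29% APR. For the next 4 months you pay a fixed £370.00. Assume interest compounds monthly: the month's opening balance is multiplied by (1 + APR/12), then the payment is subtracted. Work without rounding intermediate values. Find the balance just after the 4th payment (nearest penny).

Monthly rate r = 29%/12 = 2.41667% = 0.0241667.
Each month: B ← B·(1+r) − £370.00.
Month 1: interest £243.12; balance after payment £9,933.12.
Month 2: interest £240.05; balance after payment £9,803.17.
Month 3: interest £236.91; balance after payment £9,670.08.
Month 4: interest £233.69; balance after payment £9,533.77.

£9,533.77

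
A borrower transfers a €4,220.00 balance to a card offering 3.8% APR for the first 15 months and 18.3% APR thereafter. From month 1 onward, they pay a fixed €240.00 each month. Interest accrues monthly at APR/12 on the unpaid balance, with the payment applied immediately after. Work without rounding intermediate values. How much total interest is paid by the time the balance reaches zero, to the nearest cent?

€148.30

Promo months 1–15 at r₀ = 3.8%/12 = 0.00316667; months 16+ at r₁ = 18.3%/12 = 0.01525.
After month 15: iterate B ← B·(1+r₀) − €240.00 for 15 months → €744.05.
Then at r₁ with €240.00/mo: n₂ = −ln(1 − r₁·B/P)/ln(1+r₁) ≈ 3.20 → 4 more payments.
Total paid = 18·€240.00 + €48.30 = €4,368.30; interest = €4,368.30 − €4,220.00 = €148.30.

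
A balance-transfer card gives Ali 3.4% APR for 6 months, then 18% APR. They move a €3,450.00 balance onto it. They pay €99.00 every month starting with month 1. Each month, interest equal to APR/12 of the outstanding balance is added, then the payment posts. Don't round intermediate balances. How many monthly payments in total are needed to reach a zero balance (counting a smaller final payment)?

Promo months 1–6 at r₀ = 3.4%/12 = 0.00283333; months 7+ at r₁ = 18%/12 = 0.015.
After month 6: iterate B ← B·(1+r₀) − €99.00 for 6 months → €2,910.84.
Then at r₁ with €99.00/mo: n₂ = −ln(1 − r₁·B/P)/ln(1+r₁) ≈ 39.07 → 40 more payments.

46 months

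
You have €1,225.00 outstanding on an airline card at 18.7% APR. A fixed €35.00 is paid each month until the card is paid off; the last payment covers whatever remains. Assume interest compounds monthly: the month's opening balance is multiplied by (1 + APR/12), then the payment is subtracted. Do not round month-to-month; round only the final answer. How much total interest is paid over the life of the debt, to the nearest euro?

€559

Monthly rate r = 18.7%/12 = 1.55833% = 0.0155833.
Payoff takes n = ⌈−ln(1 − rB₀/P)/ln(1+r)⌉ = ⌈50.984⌉ = 51 payments; the last is €34.44.
Total paid = 50·€35.00 + €34.44 = €1,784.44.
Total interest = total paid − principal = €1,784.44 − €1,225.00 = €559.44.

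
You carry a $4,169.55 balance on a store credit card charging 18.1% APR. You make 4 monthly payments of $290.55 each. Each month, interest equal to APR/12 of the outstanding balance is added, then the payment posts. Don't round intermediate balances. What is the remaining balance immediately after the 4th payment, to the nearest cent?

Monthly rate r = 18.1%/12 = 1.50833% = 0.0150833.
Each month: B ← B·(1+r) − $290.55.
Month 1: interest $62.89; balance after payment $3,941.89.
Month 2: interest $59.46; balance after payment $3,710.80.
Month 3: interest $55.97; balance after payment $3,476.22.
Month 4: interest $52.43; balance after payment $3,238.10.

$3,238.10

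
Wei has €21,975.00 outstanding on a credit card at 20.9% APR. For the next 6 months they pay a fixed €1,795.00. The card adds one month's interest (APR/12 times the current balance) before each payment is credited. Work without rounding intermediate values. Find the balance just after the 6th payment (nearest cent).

€13,123.75

Monthly rate r = 20.9%/12 = 1.74167% = 0.0174167.
Each month: B ← B·(1+r) − €1,795.00.
Month 1: interest €382.73; balance after payment €20,562.73.
Month 2: interest €358.13; balance after payment €19,125.87.
Month 3: interest €333.11; balance after payment €17,663.97.
Month 4: interest €307.65; balance after payment €16,176.62.
Month 5: interest €281.74; balance after payment €14,663.36.
Month 6: interest €255.39; balance after payment €13,123.75.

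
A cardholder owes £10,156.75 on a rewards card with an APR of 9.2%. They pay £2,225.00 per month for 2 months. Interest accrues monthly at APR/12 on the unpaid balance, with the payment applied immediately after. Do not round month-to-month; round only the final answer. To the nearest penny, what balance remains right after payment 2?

Monthly rate r = 9.2%/12 = 0.766667% = 0.00766667.
Each month: B ← B·(1+r) − £2,225.00.
Month 1: interest £77.87; balance after payment £8,009.62.
Month 2: interest £61.41; balance after payment £5,846.03.

£5,846.03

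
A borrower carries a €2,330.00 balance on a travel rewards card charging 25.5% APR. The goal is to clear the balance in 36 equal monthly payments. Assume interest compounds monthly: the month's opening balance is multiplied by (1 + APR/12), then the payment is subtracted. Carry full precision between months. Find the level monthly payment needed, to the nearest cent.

€93.26

Monthly rate r = 25.5%/12 = 2.125% = 0.02125.
Level-payment amortization: P = B₀·r / (1 − (1+r)^(−n)) = 2330.00·0.02125 / (1 − 1.02125^(−36)).
Denominator 1 − (1+r)^(−36) = 0.530921534.
P = 49.5125 / 0.530921534 ≈ 93.26.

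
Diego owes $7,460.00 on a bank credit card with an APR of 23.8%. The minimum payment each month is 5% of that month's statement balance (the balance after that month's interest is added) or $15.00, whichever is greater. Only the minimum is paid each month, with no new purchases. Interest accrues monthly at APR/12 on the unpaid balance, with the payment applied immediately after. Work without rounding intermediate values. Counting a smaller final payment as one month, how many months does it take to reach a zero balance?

128 months

Monthly rate r = 23.8%/12 = 1.98333% = 0.0198333.
While 5% of the post-interest balance exceeds $15.00, each month B ← (B·(1+r))·(1 − 0.05), i.e. B shrinks by the factor (1+r)·0.95 = 0.96884.
This holds for months 1–103. Entering month 104 the balance is $286.27; 5% of the post-interest balance is now below $15.00, so the flat $15.00 minimum applies from here.
From month 104 a fixed $15.00 at rate r clears $286.27 in 25 more payments. Total: 103 + 25 = 128 months.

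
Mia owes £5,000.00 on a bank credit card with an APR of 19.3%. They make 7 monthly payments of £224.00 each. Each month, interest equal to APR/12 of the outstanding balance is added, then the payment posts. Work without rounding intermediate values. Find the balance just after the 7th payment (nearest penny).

£3,945.10

Monthly rate r = 19.3%/12 = 1.60833% = 0.0160833.
Each month: B ← B·(1+r) − £224.00.
Month 1: interest £80.42; balance after payment £4,856.42.
Month 2: interest £78.11; balance after payment £4,710.52.
Month 3: interest £75.76; balance after payment £4,562.28.
Month 4: interest £73.38; balance after payment £4,411.66.
Month 5: interest £70.95; balance after payment £4,258.62.
Month 6: interest £68.49; balance after payment £4,103.11.
Month 7: interest £65.99; balance after payment £3,945.10.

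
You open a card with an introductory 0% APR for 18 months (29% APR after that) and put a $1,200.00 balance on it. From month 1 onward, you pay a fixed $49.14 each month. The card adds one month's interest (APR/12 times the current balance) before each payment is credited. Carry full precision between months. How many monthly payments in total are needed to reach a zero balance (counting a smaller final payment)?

26 months

Promo months 1–18 at r₀ = 0%/12 = 0; months 19+ at r₁ = 29%/12 = 0.0241667.
After month 18 (no interest yet): B = $1,200.00 − 18·$49.14 = $315.48.
Then at r₁ with $49.14/mo: n₂ = −ln(1 − r₁·B/P)/ln(1+r₁) ≈ 7.06 → 8 more payments.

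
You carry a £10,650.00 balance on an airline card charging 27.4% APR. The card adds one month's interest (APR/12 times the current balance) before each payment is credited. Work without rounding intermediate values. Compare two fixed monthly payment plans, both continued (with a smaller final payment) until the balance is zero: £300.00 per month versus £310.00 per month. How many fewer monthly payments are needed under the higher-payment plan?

6 fewer payments

Monthly rate r = 27.4%/12 = 2.28333% = 0.0228333.
At £300.00/mo: n = ⌈−ln(1 − rB₀/P)/ln(1+r)⌉ = 74 payments (last £209.57); total interest = total paid − £10,650.00 = £11,459.57.
At £310.00/mo: 68 payments (last £300.35); total interest £10,420.35.
Payments saved = 74 − 68 = 6.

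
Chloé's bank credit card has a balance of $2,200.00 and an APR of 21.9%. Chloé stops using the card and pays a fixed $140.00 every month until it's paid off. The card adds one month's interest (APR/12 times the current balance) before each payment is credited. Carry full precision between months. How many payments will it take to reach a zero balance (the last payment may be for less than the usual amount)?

Monthly rate r = 21.9%/12 = 1.825% = 0.01825.
Recurrence: B ← B·(1+r) − $140.00.
Month 1: interest $40.15; balance after payment $2,100.15.
Month 2: interest $38.33; balance after payment $1,998.48.
Closed form: n = −ln(1 − rB₀/P)/ln(1+r) = −ln(0.71321)/ln(1.01825) ≈ 18.688, so the balance reaches zero during payment 19.

19 months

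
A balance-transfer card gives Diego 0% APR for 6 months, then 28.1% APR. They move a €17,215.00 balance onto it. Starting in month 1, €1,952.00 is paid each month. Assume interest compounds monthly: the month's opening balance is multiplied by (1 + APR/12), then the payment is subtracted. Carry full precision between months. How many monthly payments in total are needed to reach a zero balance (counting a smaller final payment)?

9 payments

Promo months 1–6 at r₀ = 0%/12 = 0; months 7+ at r₁ = 28.1%/12 = 0.0234167.
After month 6 (no interest yet): B = €17,215.00 − 6·€1,952.00 = €5,503.00.
Then at r₁ with €1,952.00/mo: n₂ = −ln(1 − r₁·B/P)/ln(1+r₁) ≈ 2.95 → 3 more payments.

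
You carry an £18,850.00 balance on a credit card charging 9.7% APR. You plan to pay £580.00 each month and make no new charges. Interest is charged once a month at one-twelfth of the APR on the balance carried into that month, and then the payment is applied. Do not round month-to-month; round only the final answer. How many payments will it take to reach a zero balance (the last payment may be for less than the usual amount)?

38 months

Monthly rate r = 9.7%/12 = 0.808333% = 0.00808333.
Recurrence: B ← B·(1+r) − £580.00.
Month 1: interest £152.37; balance after payment £18,422.37.
Month 2: interest £148.91; balance after payment £17,991.28.
Closed form: n = −ln(1 − rB₀/P)/ln(1+r) = −ln(0.73729)/ln(1.00808) ≈ 37.856, so the balance reaches zero during payment 38.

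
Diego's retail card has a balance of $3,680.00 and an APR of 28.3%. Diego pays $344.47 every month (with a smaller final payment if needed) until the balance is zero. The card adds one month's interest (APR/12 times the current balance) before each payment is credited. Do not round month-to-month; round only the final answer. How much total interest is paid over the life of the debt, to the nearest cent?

$610.71

Monthly rate r = 28.3%/12 = 2.35833% = 0.0235833.
Payoff takes n = ⌈−ln(1 − rB₀/P)/ln(1+r)⌉ = ⌈12.453⌉ = 13 payments; the last is $157.07.
Total paid = 12·$344.47 + $157.07 = $4,290.71.
Total interest = total paid − principal = $4,290.71 − $3,680.00 = $610.71.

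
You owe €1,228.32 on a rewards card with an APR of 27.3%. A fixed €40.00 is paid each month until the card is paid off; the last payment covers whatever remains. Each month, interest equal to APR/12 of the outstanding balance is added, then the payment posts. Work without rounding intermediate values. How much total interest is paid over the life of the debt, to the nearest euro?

€904

Monthly rate r = 27.3%/12 = 2.275% = 0.02275.
Payoff takes n = ⌈−ln(1 − rB₀/P)/ln(1+r)⌉ = ⌈53.316⌉ = 54 payments; the last is €12.72.
Total paid = 53·€40.00 + €12.72 = €2,132.72.
Total interest = total paid − principal = €2,132.72 − €1,228.32 = €904.40.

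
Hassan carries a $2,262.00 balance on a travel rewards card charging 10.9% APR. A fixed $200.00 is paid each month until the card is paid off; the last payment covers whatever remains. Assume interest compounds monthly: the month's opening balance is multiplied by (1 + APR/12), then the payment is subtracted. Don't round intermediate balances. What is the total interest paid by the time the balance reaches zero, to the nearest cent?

$135.65

Monthly rate r = 10.9%/12 = 0.908333% = 0.00908333.
Payoff takes n = ⌈−ln(1 − rB₀/P)/ln(1+r)⌉ = ⌈11.988⌉ = 12 payments; the last is $197.65.
Total paid = 11·$200.00 + $197.65 = $2,397.65.
Total interest = total paid − principal = $2,397.65 − $2,262.00 = $135.65.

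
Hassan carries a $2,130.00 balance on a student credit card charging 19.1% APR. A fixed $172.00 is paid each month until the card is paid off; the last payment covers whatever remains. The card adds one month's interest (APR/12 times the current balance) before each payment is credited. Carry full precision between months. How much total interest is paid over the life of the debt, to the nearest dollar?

$261

Monthly rate r = 19.1%/12 = 1.59167% = 0.0159167.
Payoff takes n = ⌈−ln(1 − rB₀/P)/ln(1+r)⌉ = ⌈13.902⌉ = 14 payments; the last is $155.30.
Total paid = 13·$172.00 + $155.30 = $2,391.30.
Total interest = total paid − principal = $2,391.30 − $2,130.00 = $261.30.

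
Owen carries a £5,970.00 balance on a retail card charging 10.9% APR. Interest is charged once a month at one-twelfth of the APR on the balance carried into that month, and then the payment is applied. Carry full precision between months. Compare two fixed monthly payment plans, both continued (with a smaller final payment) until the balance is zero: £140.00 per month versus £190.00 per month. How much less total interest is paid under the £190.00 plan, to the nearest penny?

Monthly rate r = 10.9%/12 = 0.908333% = 0.00908333.
At £140.00/mo: n = ⌈−ln(1 − rB₀/P)/ln(1+r)⌉ = 55 payments (last £25.77); total interest = total paid − £5,970.00 = £1,615.77.
At £190.00/mo: 38 payments (last £31.16); total interest £1,091.16.
Interest saved = £1,615.77 − £1,091.16 = £524.61.

£524.61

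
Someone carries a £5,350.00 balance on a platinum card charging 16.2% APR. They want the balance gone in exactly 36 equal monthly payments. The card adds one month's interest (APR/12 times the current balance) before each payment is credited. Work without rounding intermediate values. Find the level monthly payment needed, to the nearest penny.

£188.62

Monthly rate r = 16.2%/12 = 1.35% = 0.0135.
Level-payment amortization: P = B₀·r / (1 − (1+r)^(−n)) = 5350.00·0.0135 / (1 − 1.0135^(−36)).
Denominator 1 − (1+r)^(−36) = 0.38291514.
P = 72.225 / 0.38291514 ≈ 188.62.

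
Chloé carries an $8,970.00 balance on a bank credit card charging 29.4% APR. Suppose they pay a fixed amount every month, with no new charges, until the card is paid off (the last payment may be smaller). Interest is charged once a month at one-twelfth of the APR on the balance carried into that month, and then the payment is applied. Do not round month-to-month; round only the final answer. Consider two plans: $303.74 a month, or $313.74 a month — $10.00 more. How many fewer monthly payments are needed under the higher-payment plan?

4 fewer payments

Monthly rate r = 29.4%/12 = 2.45% = 0.0245.
At $303.74/mo: n = ⌈−ln(1 − rB₀/P)/ln(1+r)⌉ = 54 payments (last $35.57); total interest = total paid − $8,970.00 = $7,163.79.
At $313.74/mo: 50 payments (last $253.43); total interest $6,656.69.
Payments saved = 54 − 50 = 4.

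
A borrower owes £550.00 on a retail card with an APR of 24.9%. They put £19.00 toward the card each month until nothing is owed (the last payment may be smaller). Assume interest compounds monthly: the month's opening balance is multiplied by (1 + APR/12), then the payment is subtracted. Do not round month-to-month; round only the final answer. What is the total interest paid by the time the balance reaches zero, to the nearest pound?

£299

Monthly rate r = 24.9%/12 = 2.075% = 0.02075.
Payoff takes n = ⌈−ln(1 − rB₀/P)/ln(1+r)⌉ = ⌈44.695⌉ = 45 payments; the last is £13.25.
Total paid = 44·£19.00 + £13.25 = £849.25.
Total interest = total paid − principal = £849.25 − £550.00 = £299.25.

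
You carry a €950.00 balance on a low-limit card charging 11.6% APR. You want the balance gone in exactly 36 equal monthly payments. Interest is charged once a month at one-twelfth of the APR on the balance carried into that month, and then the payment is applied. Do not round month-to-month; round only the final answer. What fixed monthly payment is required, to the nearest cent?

Monthly rate r = 11.6%/12 = 0.966667% = 0.00966667.
Level-payment amortization: P = B₀·r / (1 − (1+r)^(−n)) = 950.00·0.00966667 / (1 − 1.00967^(−36)).
Denominator 1 − (1+r)^(−36) = 0.292720078.
P = 9.18333 / 0.292720078 ≈ 31.37.

€31.37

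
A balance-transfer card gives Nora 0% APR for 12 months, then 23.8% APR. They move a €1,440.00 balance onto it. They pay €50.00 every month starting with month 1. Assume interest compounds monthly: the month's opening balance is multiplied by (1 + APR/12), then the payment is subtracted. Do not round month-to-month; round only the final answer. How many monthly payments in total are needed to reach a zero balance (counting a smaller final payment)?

33 payments

Promo months 1–12 at r₀ = 0%/12 = 0; months 13+ at r₁ = 23.8%/12 = 0.0198333.
After month 12 (no interest yet): B = €1,440.00 − 12·€50.00 = €840.00.
Then at r₁ with €50.00/mo: n₂ = −ln(1 − r₁·B/P)/ln(1+r₁) ≈ 20.64 → 21 more payments.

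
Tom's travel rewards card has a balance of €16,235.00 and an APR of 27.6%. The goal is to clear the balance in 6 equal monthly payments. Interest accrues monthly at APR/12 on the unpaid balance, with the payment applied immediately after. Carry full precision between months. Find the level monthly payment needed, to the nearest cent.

€2,927.78

Monthly rate r = 27.6%/12 = 2.3% = 0.023.
Level-payment amortization: P = B₀·r / (1 − (1+r)^(−n)) = 16235.00·0.023 / (1 − 1.023^(−6)).
Denominator 1 − (1+r)^(−6) = 0.127538648.
P = 373.405 / 0.127538648 ≈ 2927.78.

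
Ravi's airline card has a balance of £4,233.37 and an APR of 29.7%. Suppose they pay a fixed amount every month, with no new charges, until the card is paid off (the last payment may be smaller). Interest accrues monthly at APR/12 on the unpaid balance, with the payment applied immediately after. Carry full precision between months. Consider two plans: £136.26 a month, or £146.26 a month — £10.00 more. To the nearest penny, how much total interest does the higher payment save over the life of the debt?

Monthly rate r = 29.7%/12 = 2.475% = 0.02475.
At £136.26/mo: n = ⌈−ln(1 − rB₀/P)/ln(1+r)⌉ = 60 payments (last £126.13); total interest = total paid − £4,233.37 = £3,932.10.
At £146.26/mo: 52 payments (last £79.37); total interest £3,305.26.
Interest saved = £3,932.10 − £3,305.26 = £626.84.

£626.84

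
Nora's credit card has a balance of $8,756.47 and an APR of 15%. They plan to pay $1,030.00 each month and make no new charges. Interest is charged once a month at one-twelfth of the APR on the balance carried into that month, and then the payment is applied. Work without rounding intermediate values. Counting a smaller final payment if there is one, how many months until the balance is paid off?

10 months

Monthly rate r = 15%/12 = 1.25% = 0.0125.
Recurrence: B ← B·(1+r) − $1,030.00.
Month 1: interest $109.46; balance after payment $7,835.93.
Month 2: interest $97.95; balance after payment $6,903.87.
Closed form: n = −ln(1 − rB₀/P)/ln(1+r) = −ln(0.89373)/ln(1.0125) ≈ 9.044, so the balance reaches zero during payment 10.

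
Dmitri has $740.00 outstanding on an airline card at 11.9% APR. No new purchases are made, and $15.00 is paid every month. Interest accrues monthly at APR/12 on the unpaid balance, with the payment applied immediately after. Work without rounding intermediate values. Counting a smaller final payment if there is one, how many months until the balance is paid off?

69 payments

Monthly rate r = 11.9%/12 = 0.991667% = 0.00991667.
Recurrence: B ← B·(1+r) − $15.00.
Month 1: interest $7.34; balance after payment $732.34.
Month 2: interest $7.26; balance after payment $724.60.
Closed form: n = −ln(1 − rB₀/P)/ln(1+r) = −ln(0.51078)/ln(1.00992) ≈ 68.082, so the balance reaches zero during payment 69.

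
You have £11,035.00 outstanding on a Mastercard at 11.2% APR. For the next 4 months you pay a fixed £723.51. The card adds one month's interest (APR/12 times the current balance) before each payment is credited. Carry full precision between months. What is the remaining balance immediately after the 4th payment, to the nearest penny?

Monthly rate r = 11.2%/12 = 0.933333% = 0.00933333.
Each month: B ← B·(1+r) − £723.51.
Month 1: interest £102.99; balance after payment £10,414.48.
Month 2: interest £97.20; balance after payment £9,788.18.
Month 3: interest £91.36; balance after payment £9,156.02.
Month 4: interest £85.46; balance after payment £8,517.97.

£8,517.97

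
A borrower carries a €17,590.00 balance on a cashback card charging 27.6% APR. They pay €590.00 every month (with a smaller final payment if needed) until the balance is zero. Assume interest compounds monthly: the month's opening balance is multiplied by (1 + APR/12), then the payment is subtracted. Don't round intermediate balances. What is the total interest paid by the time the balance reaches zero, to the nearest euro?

Monthly rate r = 27.6%/12 = 2.3% = 0.023.
Payoff takes n = ⌈−ln(1 − rB₀/P)/ln(1+r)⌉ = ⌈50.900⌉ = 51 payments; the last is €531.74.
Total paid = 50·€590.00 + €531.74 = €30,031.74.
Total interest = total paid − principal = €30,031.74 − €17,590.00 = €12,441.74.

€12,442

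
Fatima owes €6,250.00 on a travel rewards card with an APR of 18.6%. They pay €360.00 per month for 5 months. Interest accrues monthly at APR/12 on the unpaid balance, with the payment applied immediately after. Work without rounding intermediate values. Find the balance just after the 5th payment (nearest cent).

Monthly rate r = 18.6%/12 = 1.55% = 0.0155.
Each month: B ← B·(1+r) − €360.00.
Month 1: interest €96.88; balance after payment €5,986.88.
Month 2: interest €92.80; balance after payment €5,719.67.
Month 3: interest €88.65; balance after payment €5,448.33.
Month 4: interest €84.45; balance after payment €5,172.78.
Month 5: interest €80.18; balance after payment €4,892.95.

€4,892.95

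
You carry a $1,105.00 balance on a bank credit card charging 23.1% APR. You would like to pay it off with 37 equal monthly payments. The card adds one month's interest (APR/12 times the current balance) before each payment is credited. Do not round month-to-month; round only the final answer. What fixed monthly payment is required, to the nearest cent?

$42.03

Monthly rate r = 23.1%/12 = 1.925% = 0.01925.
Level-payment amortization: P = B₀·r / (1 − (1+r)^(−n)) = 1105.00·0.01925 / (1 − 1.01925^(−37)).
Denominator 1 − (1+r)^(−37) = 0.506129193.
P = 21.2712 / 0.506129193 ≈ 42.03.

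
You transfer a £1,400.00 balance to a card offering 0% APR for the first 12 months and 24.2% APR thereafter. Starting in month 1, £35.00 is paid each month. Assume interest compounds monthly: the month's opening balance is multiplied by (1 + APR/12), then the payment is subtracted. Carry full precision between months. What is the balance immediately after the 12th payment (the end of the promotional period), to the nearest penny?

£980.00

Promo months 1–12 at r₀ = 0%/12 = 0; months 13+ at r₁ = 24.2%/12 = 0.0201667.
After month 12 (no interest yet): B = £1,400.00 − 12·£35.00 = £980.00.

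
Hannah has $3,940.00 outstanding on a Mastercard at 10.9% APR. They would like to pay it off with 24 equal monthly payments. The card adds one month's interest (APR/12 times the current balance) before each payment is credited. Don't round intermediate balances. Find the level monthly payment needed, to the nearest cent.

$183.45

Monthly rate r = 10.9%/12 = 0.908333% = 0.00908333.
Level-payment amortization: P = B₀·r / (1 − (1+r)^(−n)) = 3940.00·0.00908333 / (1 − 1.00908^(−24)).
Denominator 1 − (1+r)^(−24) = 0.195082806.
P = 35.7883 / 0.195082806 ≈ 183.45.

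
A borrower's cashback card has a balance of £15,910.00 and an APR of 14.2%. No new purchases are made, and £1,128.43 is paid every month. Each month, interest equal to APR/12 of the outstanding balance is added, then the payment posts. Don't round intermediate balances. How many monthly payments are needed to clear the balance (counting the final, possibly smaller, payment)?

Monthly rate r = 14.2%/12 = 1.18333% = 0.0118333.
Recurrence: B ← B·(1+r) − £1,128.43.
Month 1: interest £188.27; balance after payment £14,969.84.
Month 2: interest £177.14; balance after payment £14,018.55.
Closed form: n = −ln(1 − rB₀/P)/ln(1+r) = −ln(0.83316)/ln(1.01183) ≈ 15.516, so the balance reaches zero during payment 16.

16 payments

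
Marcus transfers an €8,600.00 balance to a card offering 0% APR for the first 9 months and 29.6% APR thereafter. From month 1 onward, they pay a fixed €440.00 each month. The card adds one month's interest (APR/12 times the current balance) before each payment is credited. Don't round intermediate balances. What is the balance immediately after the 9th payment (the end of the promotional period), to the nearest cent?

Promo months 1–9 at r₀ = 0%/12 = 0; months 10+ at r₁ = 29.6%/12 = 0.0246667.
After month 9 (no interest yet): B = €8,600.00 − 9·€440.00 = €4,640.00.

€4,640.00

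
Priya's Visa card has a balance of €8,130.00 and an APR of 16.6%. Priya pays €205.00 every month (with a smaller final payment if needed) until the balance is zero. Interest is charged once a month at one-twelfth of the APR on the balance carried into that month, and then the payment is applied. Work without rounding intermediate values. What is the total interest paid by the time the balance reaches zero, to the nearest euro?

€3,739

Monthly rate r = 16.6%/12 = 1.38333% = 0.0138333.
Payoff takes n = ⌈−ln(1 − rB₀/P)/ln(1+r)⌉ = ⌈57.897⌉ = 58 payments; the last is €184.07.
Total paid = 57·€205.00 + €184.07 = €11,869.07.
Total interest = total paid − principal = €11,869.07 − €8,130.00 = €3,739.07.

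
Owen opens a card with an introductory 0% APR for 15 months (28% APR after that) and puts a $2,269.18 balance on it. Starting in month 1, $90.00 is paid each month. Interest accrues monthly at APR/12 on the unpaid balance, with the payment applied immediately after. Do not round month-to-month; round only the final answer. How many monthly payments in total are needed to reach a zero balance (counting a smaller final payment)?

27 months

Promo months 1–15 at r₀ = 0%/12 = 0; months 16+ at r₁ = 28%/12 = 0.0233333.
After month 15 (no interest yet): B = $2,269.18 − 15·$90.00 = $919.18.
Then at r₁ with $90.00/mo: n₂ = −ln(1 − r₁·B/P)/ln(1+r₁) ≈ 11.80 → 12 more payments.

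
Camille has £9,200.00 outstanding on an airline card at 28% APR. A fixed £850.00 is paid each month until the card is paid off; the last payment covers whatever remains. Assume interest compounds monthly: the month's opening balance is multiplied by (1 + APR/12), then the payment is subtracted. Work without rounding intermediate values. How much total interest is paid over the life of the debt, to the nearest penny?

Monthly rate r = 28%/12 = 2.33333% = 0.0233333.
Payoff takes n = ⌈−ln(1 − rB₀/P)/ln(1+r)⌉ = ⌈12.620⌉ = 13 payments; the last is £529.41.
Total paid = 12·£850.00 + £529.41 = £10,729.41.
Total interest = total paid − principal = £10,729.41 − £9,200.00 = £1,529.41.

£1,529.41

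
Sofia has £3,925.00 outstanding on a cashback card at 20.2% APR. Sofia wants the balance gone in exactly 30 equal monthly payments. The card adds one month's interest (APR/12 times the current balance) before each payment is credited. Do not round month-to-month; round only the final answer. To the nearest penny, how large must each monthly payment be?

Monthly rate r = 20.2%/12 = 1.68333% = 0.0168333.
Level-payment amortization: P = B₀·r / (1 − (1+r)^(−n)) = 3925.00·0.0168333 / (1 − 1.01683^(−30)).
Denominator 1 − (1+r)^(−30) = 0.393952364.
P = 66.0708 / 0.393952364 ≈ 167.71.

£167.71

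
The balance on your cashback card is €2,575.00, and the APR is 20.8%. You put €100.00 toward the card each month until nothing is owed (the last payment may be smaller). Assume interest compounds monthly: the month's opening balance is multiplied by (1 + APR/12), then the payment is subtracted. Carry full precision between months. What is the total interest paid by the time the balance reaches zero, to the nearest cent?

Monthly rate r = 20.8%/12 = 1.73333% = 0.0173333.
Payoff takes n = ⌈−ln(1 − rB₀/P)/ln(1+r)⌉ = ⌈34.402⌉ = 35 payments; the last is €40.41.
Total paid = 34·€100.00 + €40.41 = €3,440.41.
Total interest = total paid − principal = €3,440.41 − €2,575.00 = €865.41.

€865.41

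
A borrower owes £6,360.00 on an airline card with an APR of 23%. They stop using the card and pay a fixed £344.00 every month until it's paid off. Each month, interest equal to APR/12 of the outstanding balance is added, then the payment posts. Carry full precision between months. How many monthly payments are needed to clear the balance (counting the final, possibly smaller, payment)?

Monthly rate r = 23%/12 = 1.91667% = 0.0191667.
Recurrence: B ← B·(1+r) − £344.00.
Month 1: interest £121.90; balance after payment £6,137.90.
Month 2: interest £117.64; balance after payment £5,911.54.
Closed form: n = −ln(1 − rB₀/P)/ln(1+r) = −ln(0.64564)/ln(1.01917) ≈ 23.045, so the balance reaches zero during payment 24.

24 months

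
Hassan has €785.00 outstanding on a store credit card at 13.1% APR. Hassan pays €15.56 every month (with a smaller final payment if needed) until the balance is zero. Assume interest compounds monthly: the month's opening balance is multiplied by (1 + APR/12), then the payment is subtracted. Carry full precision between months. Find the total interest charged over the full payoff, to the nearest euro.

Monthly rate r = 13.1%/12 = 1.09167% = 0.0109167.
Payoff takes n = ⌈−ln(1 − rB₀/P)/ln(1+r)⌉ = ⌈73.697⌉ = 74 payments; the last is €10.86.
Total paid = 73·€15.56 + €10.86 = €1,146.74.
Total interest = total paid − principal = €1,146.74 − €785.00 = €361.74.

€362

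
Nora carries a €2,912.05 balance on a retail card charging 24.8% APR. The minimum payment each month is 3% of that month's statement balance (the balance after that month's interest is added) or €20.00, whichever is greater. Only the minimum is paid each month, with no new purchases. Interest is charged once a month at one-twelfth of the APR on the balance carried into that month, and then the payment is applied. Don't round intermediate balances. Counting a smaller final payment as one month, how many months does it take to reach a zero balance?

205 months

Monthly rate r = 24.8%/12 = 2.06667% = 0.0206667.
While 3% of the post-interest balance exceeds €20.00, each month B ← (B·(1+r))·(1 − 0.03), i.e. B shrinks by the factor (1+r)·0.97 = 0.99005.
This holds for months 1–150. Entering month 151 the balance is €649.45; 3% of the post-interest balance is now below €20.00, so the flat €20.00 minimum applies from here.
From month 151 a fixed €20.00 at rate r clears €649.45 in 55 more payments. Total: 150 + 55 = 205 months.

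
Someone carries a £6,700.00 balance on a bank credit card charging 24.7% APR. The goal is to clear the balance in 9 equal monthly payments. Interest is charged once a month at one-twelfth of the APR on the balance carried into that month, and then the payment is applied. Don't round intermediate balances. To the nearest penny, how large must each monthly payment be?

Monthly rate r = 24.7%/12 = 2.05833% = 0.0205833.
Level-payment amortization: P = B₀·r / (1 − (1+r)^(−n)) = 6700.00·0.0205833 / (1 − 1.02058^(−9)).
Denominator 1 − (1+r)^(−9) = 0.167539273.
P = 137.908 / 0.167539273 ≈ 823.14.

£823.14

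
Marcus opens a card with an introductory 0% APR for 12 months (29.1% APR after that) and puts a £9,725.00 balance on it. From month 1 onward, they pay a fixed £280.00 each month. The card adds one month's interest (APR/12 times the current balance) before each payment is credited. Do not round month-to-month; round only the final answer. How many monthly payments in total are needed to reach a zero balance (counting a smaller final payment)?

46 months

Promo months 1–12 at r₀ = 0%/12 = 0; months 13+ at r₁ = 29.1%/12 = 0.02425.
After month 12 (no interest yet): B = £9,725.00 − 12·£280.00 = £6,365.00.
Then at r₁ with £280.00/mo: n₂ = −ln(1 − r₁·B/P)/ln(1+r₁) ≈ 33.44 → 34 more payments.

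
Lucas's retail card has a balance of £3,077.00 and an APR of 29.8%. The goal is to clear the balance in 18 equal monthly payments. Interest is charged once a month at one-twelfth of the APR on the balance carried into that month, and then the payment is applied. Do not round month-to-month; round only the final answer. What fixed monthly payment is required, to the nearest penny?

Monthly rate r = 29.8%/12 = 2.48333% = 0.0248333.
Level-payment amortization: P = B₀·r / (1 − (1+r)^(−n)) = 3077.00·0.0248333 / (1 − 1.02483^(−18)).
Denominator 1 − (1+r)^(−18) = 0.356954606.
P = 76.4122 / 0.356954606 ≈ 214.07.

£214.07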